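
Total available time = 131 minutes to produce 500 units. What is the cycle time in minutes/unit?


Formula: CT = Available Time / Number of Units
CT = 131 min / 500 units
CT = 0.26 min/unit

0.26 min/unit


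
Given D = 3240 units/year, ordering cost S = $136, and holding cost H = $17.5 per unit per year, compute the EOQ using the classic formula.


Formula: EOQ = sqrt(2 * D * S / H)
Numerator: 2 * 3240 * 136 = 881280
2DS/H = 881280 / 17.5 = 50358.9
EOQ = sqrt(50358.9) = 224.4 units

224.4 units


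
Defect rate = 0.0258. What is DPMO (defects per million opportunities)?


DPMO = defect_rate * 1000000 = 0.0258 * 1000000

25800


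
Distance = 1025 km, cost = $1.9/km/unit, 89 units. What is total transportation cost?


TC = dist * cost * units = 1025 * 1.9 * 89 = $173327.50

$173327.50


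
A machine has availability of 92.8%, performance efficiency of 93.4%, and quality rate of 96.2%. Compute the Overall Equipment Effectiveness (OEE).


Formula: OEE = Availability * Performance * Quality / 10000
A * P = 92.8% * 93.4% / 100 = 86.68%
OEE = 86.68% * 96.2% / 100 = 83.4%

83.4%


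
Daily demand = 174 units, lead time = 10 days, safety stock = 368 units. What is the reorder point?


Formula: ROP = (Daily Demand * Lead Time) + Safety Stock
Demand during lead time = 174 * 10 = 1740 units
ROP = 1740 + 368 = 2108 units

2108 units


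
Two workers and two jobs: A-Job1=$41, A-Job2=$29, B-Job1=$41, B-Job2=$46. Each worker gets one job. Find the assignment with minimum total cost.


Option 1: A->1 + B->2 = $41 + $46 = $87
Option 2: A->2 + B->1 = $29 + $41 = $70
Min cost = min($87, $70) = $70

$70


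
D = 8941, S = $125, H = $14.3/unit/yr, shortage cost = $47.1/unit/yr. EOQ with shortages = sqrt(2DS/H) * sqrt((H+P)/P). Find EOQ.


Formula: EOQ* = sqrt(2DS/H) * sqrt((H+P)/P)
Base EOQ = sqrt(2*8941*125/14.3) = 395.36 units
Correction = sqrt((14.3+47.1)/47.1) = 1.14176
EOQ* = 395.36 * 1.14176 = 451.4 units

451.4 units


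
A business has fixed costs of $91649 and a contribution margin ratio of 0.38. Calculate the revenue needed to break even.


Formula: BER = Fixed Costs / Contribution Margin Ratio
BER = $91649 / 0.38
BER = $241181.58 (to the nearest cent)

$241181.58


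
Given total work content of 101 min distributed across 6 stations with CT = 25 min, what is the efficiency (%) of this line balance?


Formula: Efficiency = Sum of Task Times / (N_stations * CT) * 100
Total station capacity = 6 stations * 25 min = 150 min
Efficiency = 101 / 150 * 100 = 67.3%

67.3%


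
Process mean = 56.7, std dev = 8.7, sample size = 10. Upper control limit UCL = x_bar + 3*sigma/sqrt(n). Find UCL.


UCL = 56.7 + 3 * 8.7 / sqrt(10)

64.95


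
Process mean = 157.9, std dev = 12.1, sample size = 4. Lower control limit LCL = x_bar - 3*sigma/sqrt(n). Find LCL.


LCL = 157.9 - 3 * 12.1 / sqrt(4)

139.75


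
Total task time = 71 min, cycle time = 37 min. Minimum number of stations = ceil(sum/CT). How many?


Formula: N_min = ceil(Sum of Task Times / Cycle Time)
N_min = ceil(71 min / 37 min) = ceil(1.9189)
N_min = 2 stations

2


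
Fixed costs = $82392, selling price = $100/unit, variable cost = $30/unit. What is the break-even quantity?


Formula: BEQ = Fixed Costs / (Price - Variable Cost)
Contribution margin = $100 - $30 = $70/unit
BEQ = ceil($82392 / $70/unit) = ceil(1177.03) = 1178 units

1178 units


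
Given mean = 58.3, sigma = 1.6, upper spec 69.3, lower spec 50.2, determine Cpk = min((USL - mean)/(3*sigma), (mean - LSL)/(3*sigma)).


Cpu = (69.3 - 58.3) / (3 * 1.6) = 2.29
Cpl = (58.3 - 50.2) / (3 * 1.6) = 1.69
Cpk = min(2.29, 1.69) = 1.69

1.69


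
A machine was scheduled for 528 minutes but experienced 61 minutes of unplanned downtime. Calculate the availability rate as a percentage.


Formula: Availability = (Planned Time - Downtime) / Planned Time * 100
Uptime = 528 - 61 = 467 min
Availability = 467 / 528 * 100 = 88.4%

88.4%


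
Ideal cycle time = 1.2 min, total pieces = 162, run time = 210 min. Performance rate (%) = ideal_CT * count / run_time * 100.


Formula: Performance = (Ideal CT * Total Count) / Run Time * 100
Ideal output time = 1.2 * 162 = 194.4 min
Performance = 194.4 / 210 * 100 = 92.6%

92.6%


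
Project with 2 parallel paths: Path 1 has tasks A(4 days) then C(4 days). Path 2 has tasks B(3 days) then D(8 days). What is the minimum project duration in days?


Path 1 = 4 + 4 = 8 days
Path 2 = 3 + 8 = 11 days
Duration = max(8, 11) = 11 days

11 days


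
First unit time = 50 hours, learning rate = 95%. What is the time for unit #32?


Formula: T_n = T_1 * (learning_rate)^(log2(n)) where learning_rate = rate/100
Doublings = log2(32) = 5
T_n = 50 * 0.95^5
T_n = 50 * 0.7738 = 38.7 hours

38.7 hours


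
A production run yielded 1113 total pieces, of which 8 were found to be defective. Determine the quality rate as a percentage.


Formula: Quality Rate = Good Pieces / Total Pieces * 100
Good pieces = 1113 - 8 = 1105
QR = 1105 / 1113 * 100 = 99.3%

99.3%


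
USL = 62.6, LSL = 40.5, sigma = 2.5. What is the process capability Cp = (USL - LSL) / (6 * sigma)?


Cp = (62.6 - 40.5) / (6 * 2.5)

1.47


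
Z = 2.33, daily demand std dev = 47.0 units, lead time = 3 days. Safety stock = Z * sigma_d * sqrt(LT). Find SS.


Formula: SS = z * sigma_d * sqrt(LT)
sqrt(LT) = sqrt(3) = 1.7321
SS = 2.33 * 47.0 * 1.7321
SS = 189.7 units

189.7 units


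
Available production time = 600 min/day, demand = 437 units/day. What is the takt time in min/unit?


Formula: Takt Time = Available Production Time / Customer Demand
Takt = 600 min/day / 437 units/day
Takt = 1.37 min/unit

1.37 min/unit


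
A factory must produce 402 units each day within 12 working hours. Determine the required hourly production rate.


Formula: Production Rate = Daily Demand / Available Hours
Rate = 402 units/day / 12 hours/day
Rate = 33.5 units/hour

33.5 units/hour


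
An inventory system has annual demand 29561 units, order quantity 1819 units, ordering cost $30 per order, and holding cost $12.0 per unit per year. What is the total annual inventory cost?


TC = 29561/1819 * 30 + 1819/2 * 12.0

$11401.54


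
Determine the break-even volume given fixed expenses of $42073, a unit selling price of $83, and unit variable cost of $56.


Formula: BEQ = Fixed Costs / (Price - Variable Cost)
Contribution margin = $83 - $56 = $27/unit
BEQ = ceil($42073 / $27/unit) = ceil(1558.26) = 1559 units

1559 units


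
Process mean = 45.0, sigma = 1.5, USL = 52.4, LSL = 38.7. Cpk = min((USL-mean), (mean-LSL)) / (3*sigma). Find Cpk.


Cpu = (52.4 - 45.0) / (3 * 1.5) = 1.64
Cpl = (45.0 - 38.7) / (3 * 1.5) = 1.4
Cpk = min(1.64, 1.4) = 1.4

1.4


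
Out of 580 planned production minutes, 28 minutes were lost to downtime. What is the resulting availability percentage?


Formula: Availability = (Planned Time - Downtime) / Planned Time * 100
Uptime = 580 - 28 = 552 min
Availability = 552 / 580 * 100 = 95.2%

95.2%


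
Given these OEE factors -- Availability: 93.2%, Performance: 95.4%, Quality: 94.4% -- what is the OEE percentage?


Formula: OEE = Availability * Performance * Quality / 10000
A * P = 93.2% * 95.4% / 100 = 88.91%
OEE = 88.91% * 94.4% / 100 = 83.9%

83.9%


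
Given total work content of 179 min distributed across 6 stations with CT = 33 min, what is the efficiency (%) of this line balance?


Formula: Efficiency = Sum of Task Times / (N_stations * CT) * 100
Total station capacity = 6 stations * 33 min = 198 min
Efficiency = 179 / 198 * 100 = 90.4%

90.4%


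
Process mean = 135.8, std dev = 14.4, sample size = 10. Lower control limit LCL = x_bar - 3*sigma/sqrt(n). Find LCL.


LCL = 135.8 - 3 * 14.4 / sqrt(10)

122.14


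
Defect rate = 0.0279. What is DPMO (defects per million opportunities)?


DPMO = defect_rate * 1000000 = 0.0279 * 1000000

27900


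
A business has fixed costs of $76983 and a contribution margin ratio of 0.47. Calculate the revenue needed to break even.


Formula: BER = Fixed Costs / Contribution Margin Ratio
BER = $76983 / 0.47
BER = $163793.62 (to the nearest cent)

$163793.62


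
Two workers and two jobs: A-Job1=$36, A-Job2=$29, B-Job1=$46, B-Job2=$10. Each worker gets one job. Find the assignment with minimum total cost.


Option 1: A->1 + B->2 = $36 + $10 = $46
Option 2: A->2 + B->1 = $29 + $46 = $75
Min cost = min($46, $75) = $46

$46


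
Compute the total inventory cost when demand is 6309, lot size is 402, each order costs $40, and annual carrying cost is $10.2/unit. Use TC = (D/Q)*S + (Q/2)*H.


TC = 6309/402 * 40 + 402/2 * 10.2

$2677.96


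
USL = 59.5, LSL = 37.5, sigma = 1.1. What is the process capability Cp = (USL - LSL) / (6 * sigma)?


Cp = (59.5 - 37.5) / (6 * 1.1)

3.33


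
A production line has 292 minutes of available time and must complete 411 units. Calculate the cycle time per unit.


Formula: CT = Available Time / Number of Units
CT = 292 min / 411 units
CT = 0.71 min/unit

0.71 min/unit


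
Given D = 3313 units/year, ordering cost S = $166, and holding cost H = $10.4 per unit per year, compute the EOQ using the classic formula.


Formula: EOQ = sqrt(2 * D * S / H)
Numerator: 2 * 3313 * 166 = 1099916
2DS/H = 1099916 / 10.4 = 105761.2
EOQ = sqrt(105761.2) = 325.2 units

325.2 units


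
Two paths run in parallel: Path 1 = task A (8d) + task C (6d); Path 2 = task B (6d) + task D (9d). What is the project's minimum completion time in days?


Path 1 = 8 + 6 = 14 days
Path 2 = 6 + 9 = 15 days
Duration = max(14, 15) = 15 days

15 days


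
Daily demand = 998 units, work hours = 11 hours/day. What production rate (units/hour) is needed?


Formula: Production Rate = Daily Demand / Available Hours
Rate = 998 units/day / 11 hours/day
Rate = 90.7 units/hour

90.7 units/hour


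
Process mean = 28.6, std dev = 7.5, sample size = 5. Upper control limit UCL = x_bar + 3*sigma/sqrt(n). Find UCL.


UCL = 28.6 + 3 * 7.5 / sqrt(5)

38.66


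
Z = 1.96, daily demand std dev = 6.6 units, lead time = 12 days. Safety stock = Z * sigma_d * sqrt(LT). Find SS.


Formula: SS = z * sigma_d * sqrt(LT)
sqrt(LT) = sqrt(12) = 3.4641
SS = 1.96 * 6.6 * 3.4641
SS = 44.8 units

44.8 units


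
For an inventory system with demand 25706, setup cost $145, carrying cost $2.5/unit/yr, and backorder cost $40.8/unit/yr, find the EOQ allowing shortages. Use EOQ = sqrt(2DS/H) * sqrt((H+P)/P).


Formula: EOQ* = sqrt(2DS/H) * sqrt((H+P)/P)
Base EOQ = sqrt(2*25706*145/2.5) = 1726.82 units
Correction = sqrt((2.5+40.8)/40.8) = 1.03018
EOQ* = 1726.82 * 1.03018 = 1778.9 units

1778.9 units


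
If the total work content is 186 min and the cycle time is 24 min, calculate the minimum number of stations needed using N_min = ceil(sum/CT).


Formula: N_min = ceil(Sum of Task Times / Cycle Time)
N_min = ceil(186 min / 24 min) = ceil(7.75)
N_min = 8 stations

8


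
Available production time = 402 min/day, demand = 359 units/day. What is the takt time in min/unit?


Formula: Takt Time = Available Production Time / Customer Demand
Takt = 402 min/day / 359 units/day
Takt = 1.12 min/unit

1.12 min/unit


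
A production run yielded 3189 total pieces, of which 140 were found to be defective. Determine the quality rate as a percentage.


Formula: Quality Rate = Good Pieces / Total Pieces * 100
Good pieces = 3189 - 140 = 3049
QR = 3049 / 3189 * 100 = 95.6%

95.6%


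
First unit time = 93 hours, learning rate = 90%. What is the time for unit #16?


Formula: T_n = T_1 * (learning_rate)^(log2(n)) where learning_rate = rate/100
Doublings = log2(16) = 4
T_n = 93 * 0.9^4
T_n = 93 * 0.6561 = 61.0 hours

61.0 hours


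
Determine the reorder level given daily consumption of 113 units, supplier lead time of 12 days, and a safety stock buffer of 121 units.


Formula: ROP = (Daily Demand * Lead Time) + Safety Stock
Demand during lead time = 113 * 12 = 1356 units
ROP = 1356 + 121 = 1477 units

1477 units


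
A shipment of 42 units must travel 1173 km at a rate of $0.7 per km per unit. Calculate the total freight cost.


TC = dist * cost * units = 1173 * 0.7 * 42 = $34486.20

$34486.20


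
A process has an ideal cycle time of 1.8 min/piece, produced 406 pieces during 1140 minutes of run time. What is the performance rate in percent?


Formula: Performance = (Ideal CT * Total Count) / Run Time * 100
Ideal output time = 1.8 * 406 = 730.8 min
Performance = 730.8 / 1140 * 100 = 64.1%

64.1%


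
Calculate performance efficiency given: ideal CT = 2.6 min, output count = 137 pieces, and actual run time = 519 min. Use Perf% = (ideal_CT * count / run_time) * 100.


Formula: Performance = (Ideal CT * Total Count) / Run Time * 100
Ideal output time = 2.6 * 137 = 356.2 min
Performance = 356.2 / 519 * 100 = 68.6%

68.6%


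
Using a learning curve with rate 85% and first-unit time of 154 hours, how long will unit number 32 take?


Formula: T_n = T_1 * (learning_rate)^(log2(n)) where learning_rate = rate/100
Doublings = log2(32) = 5
T_n = 154 * 0.85^5
T_n = 154 * 0.4437 = 68.3 hours

68.3 hours


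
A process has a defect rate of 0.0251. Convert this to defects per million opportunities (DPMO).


DPMO = defect_rate * 1000000 = 0.0251 * 1000000

25100


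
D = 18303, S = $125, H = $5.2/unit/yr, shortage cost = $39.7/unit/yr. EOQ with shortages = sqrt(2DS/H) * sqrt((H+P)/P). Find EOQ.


Formula: EOQ* = sqrt(2DS/H) * sqrt((H+P)/P)
Base EOQ = sqrt(2*18303*125/5.2) = 938.06 units
Correction = sqrt((5.2+39.7)/39.7) = 1.06348
EOQ* = 938.06 * 1.06348 = 997.6 units

997.6 units


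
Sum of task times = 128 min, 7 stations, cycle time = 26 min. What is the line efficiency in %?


Formula: Efficiency = Sum of Task Times / (N_stations * CT) * 100
Total station capacity = 7 stations * 26 min = 182 min
Efficiency = 128 / 182 * 100 = 70.3%

70.3%


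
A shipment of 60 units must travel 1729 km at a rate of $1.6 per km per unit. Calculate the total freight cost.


TC = dist * cost * units = 1729 * 1.6 * 60 = $165984.00

$165984.00


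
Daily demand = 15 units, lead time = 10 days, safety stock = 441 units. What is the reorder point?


Formula: ROP = (Daily Demand * Lead Time) + Safety Stock
Demand during lead time = 15 * 10 = 150 units
ROP = 150 + 441 = 591 units

591 units


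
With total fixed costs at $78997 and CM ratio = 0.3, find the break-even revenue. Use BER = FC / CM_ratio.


Formula: BER = Fixed Costs / Contribution Margin Ratio
BER = $78997 / 0.3
BER = $263323.33 (to the nearest cent)

$263323.33


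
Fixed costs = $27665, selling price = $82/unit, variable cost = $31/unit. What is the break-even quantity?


Formula: BEQ = Fixed Costs / (Price - Variable Cost)
Contribution margin = $82 - $31 = $51/unit
BEQ = ceil($27665 / $51/unit) = ceil(542.45) = 543 units

543 units


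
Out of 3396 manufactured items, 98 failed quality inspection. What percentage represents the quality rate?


Formula: Quality Rate = Good Pieces / Total Pieces * 100
Good pieces = 3396 - 98 = 3298
QR = 3298 / 3396 * 100 = 97.1%

97.1%


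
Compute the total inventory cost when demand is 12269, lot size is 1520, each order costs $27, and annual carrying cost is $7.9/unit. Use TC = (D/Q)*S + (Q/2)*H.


TC = 12269/1520 * 27 + 1520/2 * 7.9

$6221.94


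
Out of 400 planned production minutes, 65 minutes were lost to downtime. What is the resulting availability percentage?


Formula: Availability = (Planned Time - Downtime) / Planned Time * 100
Uptime = 400 - 65 = 335 min
Availability = 335 / 400 * 100 = 83.8%

83.8%


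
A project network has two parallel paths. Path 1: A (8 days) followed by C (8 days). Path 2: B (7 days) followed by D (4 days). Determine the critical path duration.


Path 1 = 8 + 8 = 16 days
Path 2 = 7 + 4 = 11 days
Duration = max(16, 11) = 16 days

16 days


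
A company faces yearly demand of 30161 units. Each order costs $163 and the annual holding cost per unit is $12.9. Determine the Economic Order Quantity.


Formula: EOQ = sqrt(2 * D * S / H)
Numerator: 2 * 30161 * 163 = 9832486
2DS/H = 9832486 / 12.9 = 762208.2
EOQ = sqrt(762208.2) = 873.0 units

873.0 units


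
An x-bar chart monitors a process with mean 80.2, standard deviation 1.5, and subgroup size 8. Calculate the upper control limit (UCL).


UCL = 80.2 + 3 * 1.5 / sqrt(8)

81.79


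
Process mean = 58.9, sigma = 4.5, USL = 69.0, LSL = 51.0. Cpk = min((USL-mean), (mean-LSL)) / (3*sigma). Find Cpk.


Cpu = (69.0 - 58.9) / (3 * 4.5) = 0.75
Cpl = (58.9 - 51.0) / (3 * 4.5) = 0.59
Cpk = min(0.75, 0.59) = 0.59

0.59


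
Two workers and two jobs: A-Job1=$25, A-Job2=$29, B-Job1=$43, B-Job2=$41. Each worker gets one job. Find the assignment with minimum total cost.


Option 1: A->1 + B->2 = $25 + $41 = $66
Option 2: A->2 + B->1 = $29 + $43 = $72
Min cost = min($66, $72) = $66

$66


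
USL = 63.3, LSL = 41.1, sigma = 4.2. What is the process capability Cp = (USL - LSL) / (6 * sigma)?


Cp = (63.3 - 41.1) / (6 * 4.2)

0.88


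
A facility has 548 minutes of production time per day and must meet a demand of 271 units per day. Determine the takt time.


Formula: Takt Time = Available Production Time / Customer Demand
Takt = 548 min/day / 271 units/day
Takt = 2.02 min/unit

2.02 min/unit


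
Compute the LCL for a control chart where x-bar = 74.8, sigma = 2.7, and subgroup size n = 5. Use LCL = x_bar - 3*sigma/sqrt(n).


LCL = 74.8 - 3 * 2.7 / sqrt(5)

71.18


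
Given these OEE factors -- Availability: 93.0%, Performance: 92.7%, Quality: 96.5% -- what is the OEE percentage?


Formula: OEE = Availability * Performance * Quality / 10000
A * P = 93.0% * 92.7% / 100 = 86.21%
OEE = 86.21% * 96.5% / 100 = 83.2%

83.2%


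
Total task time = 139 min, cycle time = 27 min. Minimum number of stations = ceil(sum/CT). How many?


Formula: N_min = ceil(Sum of Task Times / Cycle Time)
N_min = ceil(139 min / 27 min) = ceil(5.1481)
N_min = 6 stations

6


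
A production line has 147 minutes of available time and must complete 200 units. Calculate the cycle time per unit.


Formula: CT = Available Time / Number of Units
CT = 147 min / 200 units
CT = 0.74 min/unit

0.74 min/unit


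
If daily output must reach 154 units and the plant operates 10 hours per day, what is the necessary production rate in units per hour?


Formula: Production Rate = Daily Demand / Available Hours
Rate = 154 units/day / 10 hours/day
Rate = 15.4 units/hour

15.4 units/hour


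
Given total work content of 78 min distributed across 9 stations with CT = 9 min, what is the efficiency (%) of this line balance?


Formula: Efficiency = Sum of Task Times / (N_stations * CT) * 100
Total station capacity = 9 stations * 9 min = 81 min
Efficiency = 78 / 81 * 100 = 96.3%

96.3%


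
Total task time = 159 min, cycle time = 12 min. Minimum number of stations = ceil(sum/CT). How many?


Formula: N_min = ceil(Sum of Task Times / Cycle Time)
N_min = ceil(159 min / 12 min) = ceil(13.25)
N_min = 14 stations

14


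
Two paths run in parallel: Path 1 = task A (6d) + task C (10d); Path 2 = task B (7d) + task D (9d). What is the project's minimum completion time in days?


Path 1 = 6 + 10 = 16 days
Path 2 = 7 + 9 = 16 days
Duration = max(16, 16) = 16 days

16 days


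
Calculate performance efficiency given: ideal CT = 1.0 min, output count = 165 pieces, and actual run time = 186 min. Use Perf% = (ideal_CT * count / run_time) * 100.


Formula: Performance = (Ideal CT * Total Count) / Run Time * 100
Ideal output time = 1.0 * 165 = 165.0 min
Performance = 165.0 / 186 * 100 = 88.7%

88.7%


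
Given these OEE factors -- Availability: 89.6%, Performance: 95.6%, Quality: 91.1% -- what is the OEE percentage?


Formula: OEE = Availability * Performance * Quality / 10000
A * P = 89.6% * 95.6% / 100 = 85.66%
OEE = 85.66% * 91.1% / 100 = 78.0%

78.0%


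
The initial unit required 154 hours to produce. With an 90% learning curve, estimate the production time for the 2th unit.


Formula: T_n = T_1 * (learning_rate)^(log2(n)) where learning_rate = rate/100
Doublings = log2(2) = 1
T_n = 154 * 0.9^1
T_n = 154 * 0.9 = 138.6 hours

138.6 hours


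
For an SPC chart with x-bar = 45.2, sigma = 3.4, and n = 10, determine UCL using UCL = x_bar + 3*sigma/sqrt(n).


UCL = 45.2 + 3 * 3.4 / sqrt(10)

48.43


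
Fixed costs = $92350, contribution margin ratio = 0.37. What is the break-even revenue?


Formula: BER = Fixed Costs / Contribution Margin Ratio
BER = $92350 / 0.37
BER = $249594.59 (to the nearest cent)

$249594.59


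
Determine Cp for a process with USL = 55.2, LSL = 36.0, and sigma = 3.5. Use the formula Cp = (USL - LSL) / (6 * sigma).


Cp = (55.2 - 36.0) / (6 * 3.5)

0.91


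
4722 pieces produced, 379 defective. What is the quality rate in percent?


Formula: Quality Rate = Good Pieces / Total Pieces * 100
Good pieces = 4722 - 379 = 4343
QR = 4343 / 4722 * 100 = 92.0%

92.0%


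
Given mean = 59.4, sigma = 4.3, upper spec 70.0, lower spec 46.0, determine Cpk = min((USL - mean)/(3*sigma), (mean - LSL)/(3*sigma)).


Cpu = (70.0 - 59.4) / (3 * 4.3) = 0.82
Cpl = (59.4 - 46.0) / (3 * 4.3) = 1.04
Cpk = min(0.82, 1.04) = 0.82

0.82


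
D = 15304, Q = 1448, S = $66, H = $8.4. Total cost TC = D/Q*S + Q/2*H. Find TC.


TC = 15304/1448 * 66 + 1448/2 * 8.4

$6779.16


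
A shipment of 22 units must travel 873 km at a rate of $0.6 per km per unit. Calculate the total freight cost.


TC = dist * cost * units = 873 * 0.6 * 22 = $11523.60

$11523.60


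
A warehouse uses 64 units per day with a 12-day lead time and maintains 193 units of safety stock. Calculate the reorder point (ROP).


Formula: ROP = (Daily Demand * Lead Time) + Safety Stock
Demand during lead time = 64 * 12 = 768 units
ROP = 768 + 193 = 961 units

961 units


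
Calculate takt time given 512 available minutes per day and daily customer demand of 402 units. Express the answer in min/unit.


Formula: Takt Time = Available Production Time / Customer Demand
Takt = 512 min/day / 402 units/day
Takt = 1.27 min/unit

1.27 min/unit


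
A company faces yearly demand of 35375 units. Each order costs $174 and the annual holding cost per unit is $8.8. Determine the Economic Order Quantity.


Formula: EOQ = sqrt(2 * D * S / H)
Numerator: 2 * 35375 * 174 = 12310500
2DS/H = 12310500 / 8.8 = 1398920.5
EOQ = sqrt(1398920.5) = 1182.8 units

1182.8 units


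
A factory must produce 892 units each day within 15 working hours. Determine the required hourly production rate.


Formula: Production Rate = Daily Demand / Available Hours
Rate = 892 units/day / 15 hours/day
Rate = 59.5 units/hour

59.5 units/hour


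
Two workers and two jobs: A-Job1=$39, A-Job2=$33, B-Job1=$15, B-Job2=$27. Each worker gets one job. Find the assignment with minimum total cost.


Option 1: A->1 + B->2 = $39 + $27 = $66
Option 2: A->2 + B->1 = $33 + $15 = $48
Min cost = min($66, $48) = $48

$48


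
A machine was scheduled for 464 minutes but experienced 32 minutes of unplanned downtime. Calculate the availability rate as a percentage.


Formula: Availability = (Planned Time - Downtime) / Planned Time * 100
Uptime = 464 - 32 = 432 min
Availability = 432 / 464 * 100 = 93.1%

93.1%


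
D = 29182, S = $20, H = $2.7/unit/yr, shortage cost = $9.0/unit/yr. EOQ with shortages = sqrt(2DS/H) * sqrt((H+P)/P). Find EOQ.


Formula: EOQ* = sqrt(2DS/H) * sqrt((H+P)/P)
Base EOQ = sqrt(2*29182*20/2.7) = 657.51 units
Correction = sqrt((2.7+9.0)/9.0) = 1.14018
EOQ* = 657.51 * 1.14018 = 749.7 units

749.7 units


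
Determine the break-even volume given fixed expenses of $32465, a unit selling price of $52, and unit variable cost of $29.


Formula: BEQ = Fixed Costs / (Price - Variable Cost)
Contribution margin = $52 - $29 = $23/unit
BEQ = ceil($32465 / $23/unit) = ceil(1411.52) = 1412 units

1412 units


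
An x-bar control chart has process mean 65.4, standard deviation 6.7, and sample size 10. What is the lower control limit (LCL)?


LCL = 65.4 - 3 * 6.7 / sqrt(10)

59.04


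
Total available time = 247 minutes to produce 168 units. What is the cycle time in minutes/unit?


Formula: CT = Available Time / Number of Units
CT = 247 min / 168 units
CT = 1.47 min/unit

1.47 min/unit


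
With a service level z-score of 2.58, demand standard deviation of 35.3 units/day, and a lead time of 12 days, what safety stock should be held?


Formula: SS = z * sigma_d * sqrt(LT)
sqrt(LT) = sqrt(12) = 3.4641
SS = 2.58 * 35.3 * 3.4641
SS = 315.5 units

315.5 units


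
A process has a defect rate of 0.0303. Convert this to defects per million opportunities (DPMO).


DPMO = defect_rate * 1000000 = 0.0303 * 1000000

30300


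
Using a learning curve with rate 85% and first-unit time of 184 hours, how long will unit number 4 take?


Formula: T_n = T_1 * (learning_rate)^(log2(n)) where learning_rate = rate/100
Doublings = log2(4) = 2
T_n = 184 * 0.85^2
T_n = 184 * 0.7225 = 132.9 hours

132.9 hours


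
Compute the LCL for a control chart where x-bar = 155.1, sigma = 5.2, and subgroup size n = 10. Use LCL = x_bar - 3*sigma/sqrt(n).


LCL = 155.1 - 3 * 5.2 / sqrt(10)

150.17


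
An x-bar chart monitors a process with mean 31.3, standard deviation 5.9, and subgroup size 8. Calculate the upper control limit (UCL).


UCL = 31.3 + 3 * 5.9 / sqrt(8)

37.56


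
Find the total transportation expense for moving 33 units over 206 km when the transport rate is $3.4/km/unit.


TC = dist * cost * units = 206 * 3.4 * 33 = $23113.20

$23113.20


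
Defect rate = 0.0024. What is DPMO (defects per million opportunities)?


DPMO = defect_rate * 1000000 = 0.0024 * 1000000

2400


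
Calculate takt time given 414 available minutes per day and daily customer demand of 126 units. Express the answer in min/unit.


Formula: Takt Time = Available Production Time / Customer Demand
Takt = 414 min/day / 126 units/day
Takt = 3.29 min/unit

3.29 min/unit


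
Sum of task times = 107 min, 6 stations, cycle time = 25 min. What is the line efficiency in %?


Formula: Efficiency = Sum of Task Times / (N_stations * CT) * 100
Total station capacity = 6 stations * 25 min = 150 min
Efficiency = 107 / 150 * 100 = 71.3%

71.3%


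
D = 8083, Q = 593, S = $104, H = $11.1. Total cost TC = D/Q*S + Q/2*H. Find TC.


TC = 8083/593 * 104 + 593/2 * 11.1

$4708.74


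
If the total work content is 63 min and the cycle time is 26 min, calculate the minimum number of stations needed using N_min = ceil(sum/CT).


Formula: N_min = ceil(Sum of Task Times / Cycle Time)
N_min = ceil(63 min / 26 min) = ceil(2.4231)
N_min = 3 stations

3


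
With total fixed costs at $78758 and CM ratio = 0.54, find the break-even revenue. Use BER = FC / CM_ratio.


Formula: BER = Fixed Costs / Contribution Margin Ratio
BER = $78758 / 0.54
BER = $145848.15 (to the nearest cent)

$145848.15


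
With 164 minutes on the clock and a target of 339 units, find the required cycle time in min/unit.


Formula: CT = Available Time / Number of Units
CT = 164 min / 339 units
CT = 0.48 min/unit

0.48 min/unit


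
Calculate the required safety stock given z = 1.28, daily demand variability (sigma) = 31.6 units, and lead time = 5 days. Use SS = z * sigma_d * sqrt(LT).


Formula: SS = z * sigma_d * sqrt(LT)
sqrt(LT) = sqrt(5) = 2.2361
SS = 1.28 * 31.6 * 2.2361
SS = 90.4 units

90.4 units


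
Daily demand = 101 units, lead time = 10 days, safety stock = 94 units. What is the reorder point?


Formula: ROP = (Daily Demand * Lead Time) + Safety Stock
Demand during lead time = 101 * 10 = 1010 units
ROP = 1010 + 94 = 1104 units

1104 units


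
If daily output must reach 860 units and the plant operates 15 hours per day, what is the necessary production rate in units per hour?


Formula: Production Rate = Daily Demand / Available Hours
Rate = 860 units/day / 15 hours/day
Rate = 57.3 units/hour

57.3 units/hour


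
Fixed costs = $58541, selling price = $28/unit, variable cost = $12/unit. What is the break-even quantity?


Formula: BEQ = Fixed Costs / (Price - Variable Cost)
Contribution margin = $28 - $12 = $16/unit
BEQ = ceil($58541 / $16/unit) = ceil(3658.81) = 3659 units

3659 units


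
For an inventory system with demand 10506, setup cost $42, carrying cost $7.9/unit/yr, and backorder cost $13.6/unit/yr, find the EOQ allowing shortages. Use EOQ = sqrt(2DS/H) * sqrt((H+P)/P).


Formula: EOQ* = sqrt(2DS/H) * sqrt((H+P)/P)
Base EOQ = sqrt(2*10506*42/7.9) = 334.23 units
Correction = sqrt((7.9+13.6)/13.6) = 1.25733
EOQ* = 334.23 * 1.25733 = 420.2 units

420.2 units


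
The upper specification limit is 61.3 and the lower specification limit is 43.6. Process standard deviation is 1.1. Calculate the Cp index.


Cp = (61.3 - 43.6) / (6 * 1.1)

2.68


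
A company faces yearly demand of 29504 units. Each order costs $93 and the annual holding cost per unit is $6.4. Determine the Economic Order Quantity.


Formula: EOQ = sqrt(2 * D * S / H)
Numerator: 2 * 29504 * 93 = 5487744
2DS/H = 5487744 / 6.4 = 857460.0
EOQ = sqrt(857460.0) = 926.0 units

926.0 units


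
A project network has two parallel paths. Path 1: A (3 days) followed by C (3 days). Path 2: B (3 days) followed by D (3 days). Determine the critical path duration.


Path 1 = 3 + 3 = 6 days
Path 2 = 3 + 3 = 6 days
Duration = max(6, 6) = 6 days

6 days


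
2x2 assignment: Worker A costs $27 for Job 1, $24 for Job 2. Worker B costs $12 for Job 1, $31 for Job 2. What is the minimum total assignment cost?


Option 1: A->1 + B->2 = $27 + $31 = $58
Option 2: A->2 + B->1 = $24 + $12 = $36
Min cost = min($58, $36) = $36

$36


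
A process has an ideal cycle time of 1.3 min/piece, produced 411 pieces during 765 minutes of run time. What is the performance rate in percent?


Formula: Performance = (Ideal CT * Total Count) / Run Time * 100
Ideal output time = 1.3 * 411 = 534.3 min
Performance = 534.3 / 765 * 100 = 69.8%

69.8%


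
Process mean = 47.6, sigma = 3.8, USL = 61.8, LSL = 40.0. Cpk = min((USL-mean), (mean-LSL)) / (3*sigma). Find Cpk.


Cpu = (61.8 - 47.6) / (3 * 3.8) = 1.25
Cpl = (47.6 - 40.0) / (3 * 3.8) = 0.67
Cpk = min(1.25, 0.67) = 0.67

0.67


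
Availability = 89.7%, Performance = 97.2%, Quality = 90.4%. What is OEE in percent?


Formula: OEE = Availability * Performance * Quality / 10000
A * P = 89.7% * 97.2% / 100 = 87.19%
OEE = 87.19% * 90.4% / 100 = 78.8%

78.8%


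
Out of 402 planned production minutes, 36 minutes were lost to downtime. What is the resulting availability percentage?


Formula: Availability = (Planned Time - Downtime) / Planned Time * 100
Uptime = 402 - 36 = 366 min
Availability = 366 / 402 * 100 = 91.0%

91.0%


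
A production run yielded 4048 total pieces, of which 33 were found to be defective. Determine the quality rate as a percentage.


Formula: Quality Rate = Good Pieces / Total Pieces * 100
Good pieces = 4048 - 33 = 4015
QR = 4015 / 4048 * 100 = 99.2%

99.2%


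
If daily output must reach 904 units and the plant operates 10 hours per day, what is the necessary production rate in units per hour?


Formula: Production Rate = Daily Demand / Available Hours
Rate = 904 units/day / 10 hours/day
Rate = 90.4 units/hour

90.4 units/hour


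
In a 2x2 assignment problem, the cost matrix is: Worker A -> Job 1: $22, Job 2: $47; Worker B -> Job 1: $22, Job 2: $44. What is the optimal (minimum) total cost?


Option 1: A->1 + B->2 = $22 + $44 = $66
Option 2: A->2 + B->1 = $47 + $22 = $69
Min cost = min($66, $69) = $66

$66


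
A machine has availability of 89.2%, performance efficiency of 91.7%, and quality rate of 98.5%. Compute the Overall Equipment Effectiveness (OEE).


Formula: OEE = Availability * Performance * Quality / 10000
A * P = 89.2% * 91.7% / 100 = 81.8%
OEE = 81.8% * 98.5% / 100 = 80.6%

80.6%


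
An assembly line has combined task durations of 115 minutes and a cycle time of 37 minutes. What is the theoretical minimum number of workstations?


Formula: N_min = ceil(Sum of Task Times / Cycle Time)
N_min = ceil(115 min / 37 min) = ceil(3.1081)
N_min = 4 stations

4


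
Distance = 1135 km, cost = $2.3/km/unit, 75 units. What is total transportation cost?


TC = dist * cost * units = 1135 * 2.3 * 75 = $195787.50

$195787.50


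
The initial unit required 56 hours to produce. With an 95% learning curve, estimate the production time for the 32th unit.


Formula: T_n = T_1 * (learning_rate)^(log2(n)) where learning_rate = rate/100
Doublings = log2(32) = 5
T_n = 56 * 0.95^5
T_n = 56 * 0.7738 = 43.3 hours

43.3 hours


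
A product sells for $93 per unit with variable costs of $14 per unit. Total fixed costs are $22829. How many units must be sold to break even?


Formula: BEQ = Fixed Costs / (Price - Variable Cost)
Contribution margin = $93 - $14 = $79/unit
BEQ = ceil($22829 / $79/unit) = ceil(288.97) = 289 units

289 units


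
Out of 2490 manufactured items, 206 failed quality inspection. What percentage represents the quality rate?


Formula: Quality Rate = Good Pieces / Total Pieces * 100
Good pieces = 2490 - 206 = 2284
QR = 2284 / 2490 * 100 = 91.7%

91.7%


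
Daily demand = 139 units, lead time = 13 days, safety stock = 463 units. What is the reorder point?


Formula: ROP = (Daily Demand * Lead Time) + Safety Stock
Demand during lead time = 139 * 13 = 1807 units
ROP = 1807 + 463 = 2270 units

2270 units


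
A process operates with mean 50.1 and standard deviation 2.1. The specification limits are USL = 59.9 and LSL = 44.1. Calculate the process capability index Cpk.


Cpu = (59.9 - 50.1) / (3 * 2.1) = 1.56
Cpl = (50.1 - 44.1) / (3 * 2.1) = 0.95
Cpk = min(1.56, 0.95) = 0.95

0.95


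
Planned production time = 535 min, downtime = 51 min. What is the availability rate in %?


Formula: Availability = (Planned Time - Downtime) / Planned Time * 100
Uptime = 535 - 51 = 484 min
Availability = 484 / 535 * 100 = 90.5%

90.5%


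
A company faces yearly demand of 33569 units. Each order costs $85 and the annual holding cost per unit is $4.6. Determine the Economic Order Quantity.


Formula: EOQ = sqrt(2 * D * S / H)
Numerator: 2 * 33569 * 85 = 5706730
2DS/H = 5706730 / 4.6 = 1240593.5
EOQ = sqrt(1240593.5) = 1113.8 units

1113.8 units


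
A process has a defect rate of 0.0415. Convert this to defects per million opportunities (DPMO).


DPMO = defect_rate * 1000000 = 0.0415 * 1000000

41500


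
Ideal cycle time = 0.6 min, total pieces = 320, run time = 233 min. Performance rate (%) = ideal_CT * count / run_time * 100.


Formula: Performance = (Ideal CT * Total Count) / Run Time * 100
Ideal output time = 0.6 * 320 = 192.0 min
Performance = 192.0 / 233 * 100 = 82.4%

82.4%


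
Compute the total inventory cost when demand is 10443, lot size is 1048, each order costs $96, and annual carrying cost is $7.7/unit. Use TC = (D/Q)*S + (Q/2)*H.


TC = 10443/1048 * 96 + 1048/2 * 7.7

$4991.41


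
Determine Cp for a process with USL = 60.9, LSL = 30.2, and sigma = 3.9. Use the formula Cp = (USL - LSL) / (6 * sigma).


Cp = (60.9 - 30.2) / (6 * 3.9)

1.31


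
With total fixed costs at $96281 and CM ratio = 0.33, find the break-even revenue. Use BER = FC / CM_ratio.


Formula: BER = Fixed Costs / Contribution Margin Ratio
BER = $96281 / 0.33
BER = $291760.61 (to the nearest cent)

$291760.61


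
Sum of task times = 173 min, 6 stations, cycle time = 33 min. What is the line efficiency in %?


Formula: Efficiency = Sum of Task Times / (N_stations * CT) * 100
Total station capacity = 6 stations * 33 min = 198 min
Efficiency = 173 / 198 * 100 = 87.4%

87.4%


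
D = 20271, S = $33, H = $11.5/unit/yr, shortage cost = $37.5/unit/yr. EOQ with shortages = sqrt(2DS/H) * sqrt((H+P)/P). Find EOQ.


Formula: EOQ* = sqrt(2DS/H) * sqrt((H+P)/P)
Base EOQ = sqrt(2*20271*33/11.5) = 341.08 units
Correction = sqrt((11.5+37.5)/37.5) = 1.1431
EOQ* = 341.08 * 1.1431 = 389.9 units

389.9 units


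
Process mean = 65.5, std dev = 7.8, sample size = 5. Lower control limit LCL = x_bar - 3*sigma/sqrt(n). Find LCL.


LCL = 65.5 - 3 * 7.8 / sqrt(5)

55.04


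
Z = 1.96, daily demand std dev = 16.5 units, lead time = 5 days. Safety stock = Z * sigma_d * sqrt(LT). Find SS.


Formula: SS = z * sigma_d * sqrt(LT)
sqrt(LT) = sqrt(5) = 2.2361
SS = 1.96 * 16.5 * 2.2361
SS = 72.3 units

72.3 units


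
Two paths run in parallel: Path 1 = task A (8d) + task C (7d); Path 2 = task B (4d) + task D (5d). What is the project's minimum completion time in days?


Path 1 = 8 + 7 = 15 days
Path 2 = 4 + 5 = 9 days
Duration = max(15, 9) = 15 days

15 days


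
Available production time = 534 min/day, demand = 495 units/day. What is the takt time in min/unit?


Formula: Takt Time = Available Production Time / Customer Demand
Takt = 534 min/day / 495 units/day
Takt = 1.08 min/unit

1.08 min/unit


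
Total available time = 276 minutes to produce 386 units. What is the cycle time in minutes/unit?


Formula: CT = Available Time / Number of Units
CT = 276 min / 386 units
CT = 0.72 min/unit

0.72 min/unit


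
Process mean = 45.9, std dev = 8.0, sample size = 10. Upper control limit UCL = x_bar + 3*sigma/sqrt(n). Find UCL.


UCL = 45.9 + 3 * 8.0 / sqrt(10)

53.49


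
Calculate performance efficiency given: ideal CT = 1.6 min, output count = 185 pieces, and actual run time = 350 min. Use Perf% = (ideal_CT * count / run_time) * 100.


Formula: Performance = (Ideal CT * Total Count) / Run Time * 100
Ideal output time = 1.6 * 185 = 296.0 min
Performance = 296.0 / 350 * 100 = 84.6%

84.6%


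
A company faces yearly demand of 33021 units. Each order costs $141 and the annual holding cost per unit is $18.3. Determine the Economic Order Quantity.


Formula: EOQ = sqrt(2 * D * S / H)
Numerator: 2 * 33021 * 141 = 9311922
2DS/H = 9311922 / 18.3 = 508848.2
EOQ = sqrt(508848.2) = 713.3 units

713.3 units


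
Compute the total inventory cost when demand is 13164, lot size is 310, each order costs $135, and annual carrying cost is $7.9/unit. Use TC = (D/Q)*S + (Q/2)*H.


TC = 13164/310 * 135 + 310/2 * 7.9

$6957.21


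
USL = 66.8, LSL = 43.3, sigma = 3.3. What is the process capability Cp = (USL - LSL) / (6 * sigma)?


Cp = (66.8 - 43.3) / (6 * 3.3)

1.19


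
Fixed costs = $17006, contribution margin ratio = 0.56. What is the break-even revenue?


Formula: BER = Fixed Costs / Contribution Margin Ratio
BER = $17006 / 0.56
BER = $30367.86 (to the nearest cent)

$30367.86


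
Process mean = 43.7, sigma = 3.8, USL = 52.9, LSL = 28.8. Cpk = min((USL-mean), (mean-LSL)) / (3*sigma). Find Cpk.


Cpu = (52.9 - 43.7) / (3 * 3.8) = 0.81
Cpl = (43.7 - 28.8) / (3 * 3.8) = 1.31
Cpk = min(0.81, 1.31) = 0.81

0.81


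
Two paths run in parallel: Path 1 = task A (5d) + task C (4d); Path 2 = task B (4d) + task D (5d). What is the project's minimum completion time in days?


Path 1 = 5 + 4 = 9 days
Path 2 = 4 + 5 = 9 days
Duration = max(9, 9) = 9 days

9 days


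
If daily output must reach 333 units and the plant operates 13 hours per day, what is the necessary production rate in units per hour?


Formula: Production Rate = Daily Demand / Available Hours
Rate = 333 units/day / 13 hours/day
Rate = 25.6 units/hour

25.6 units/hour


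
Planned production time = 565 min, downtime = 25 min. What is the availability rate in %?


Formula: Availability = (Planned Time - Downtime) / Planned Time * 100
Uptime = 565 - 25 = 540 min
Availability = 540 / 565 * 100 = 95.6%

95.6%


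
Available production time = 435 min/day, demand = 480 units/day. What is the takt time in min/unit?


Formula: Takt Time = Available Production Time / Customer Demand
Takt = 435 min/day / 480 units/day
Takt = 0.91 min/unit

0.91 min/unit
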